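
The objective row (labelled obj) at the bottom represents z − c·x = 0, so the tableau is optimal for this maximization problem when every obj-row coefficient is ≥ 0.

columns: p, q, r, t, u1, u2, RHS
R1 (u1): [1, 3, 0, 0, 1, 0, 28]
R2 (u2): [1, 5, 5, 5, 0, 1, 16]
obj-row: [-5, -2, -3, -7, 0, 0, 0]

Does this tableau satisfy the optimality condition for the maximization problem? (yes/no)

The obj-row has a negative entry -7 in column t, so it is not optimal.

no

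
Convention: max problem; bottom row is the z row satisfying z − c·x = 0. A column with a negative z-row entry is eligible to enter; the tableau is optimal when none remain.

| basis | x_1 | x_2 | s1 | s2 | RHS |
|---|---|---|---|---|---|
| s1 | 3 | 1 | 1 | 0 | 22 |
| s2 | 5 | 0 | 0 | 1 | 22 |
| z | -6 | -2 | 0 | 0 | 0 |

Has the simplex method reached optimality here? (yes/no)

The z-row has a negative entry -6 in column x_1, so it is not optimal.

no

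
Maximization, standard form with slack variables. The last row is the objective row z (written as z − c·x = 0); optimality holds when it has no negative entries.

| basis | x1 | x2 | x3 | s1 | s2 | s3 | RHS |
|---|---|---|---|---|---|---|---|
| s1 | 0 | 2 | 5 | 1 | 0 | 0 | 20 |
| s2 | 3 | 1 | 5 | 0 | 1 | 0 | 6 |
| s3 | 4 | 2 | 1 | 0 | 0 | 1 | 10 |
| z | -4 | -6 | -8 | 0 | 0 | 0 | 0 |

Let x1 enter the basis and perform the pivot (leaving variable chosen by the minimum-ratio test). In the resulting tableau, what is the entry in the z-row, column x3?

-4/3

Ratio test on column x1 — row 1: entry 0 ≤ 0; row 2: 6/3 = 2; row 3: 10/4 = 5/2. Minimum is 2 at row 2 (s2 leaves); pivot element 3.
Divide row 2 by 3; eliminate column x1 from the other rows.
z-row update in column x3: -8 − (-4)·(5/3) = -4/3.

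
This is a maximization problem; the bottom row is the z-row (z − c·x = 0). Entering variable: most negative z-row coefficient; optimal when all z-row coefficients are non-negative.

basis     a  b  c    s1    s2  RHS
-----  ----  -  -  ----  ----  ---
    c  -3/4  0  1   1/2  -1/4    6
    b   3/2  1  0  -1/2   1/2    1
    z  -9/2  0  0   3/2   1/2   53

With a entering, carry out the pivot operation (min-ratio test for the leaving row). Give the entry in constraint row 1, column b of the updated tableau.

Ratio test on column a — row 1: entry -3/4 ≤ 0; row 2: 1/(3/2) = 2/3. Minimum is 2/3 at row 2 (b leaves); pivot element 3/2.
Divide row 2 by 3/2; eliminate column a from the other rows.
Row 1 update in column b: 0 − (-3/4)·(2/3) = 1/2.

1/2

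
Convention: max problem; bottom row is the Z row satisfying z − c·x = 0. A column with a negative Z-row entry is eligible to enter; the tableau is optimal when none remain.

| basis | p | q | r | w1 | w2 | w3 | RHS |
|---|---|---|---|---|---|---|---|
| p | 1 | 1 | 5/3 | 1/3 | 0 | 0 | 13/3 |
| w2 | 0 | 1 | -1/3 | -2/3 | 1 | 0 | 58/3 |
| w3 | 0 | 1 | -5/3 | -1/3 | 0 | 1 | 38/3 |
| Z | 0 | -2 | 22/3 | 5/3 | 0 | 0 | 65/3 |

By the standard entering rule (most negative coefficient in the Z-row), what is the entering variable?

Negative Z-row entries: q: -2.
The most negative is -2 in column q, so q enters.

q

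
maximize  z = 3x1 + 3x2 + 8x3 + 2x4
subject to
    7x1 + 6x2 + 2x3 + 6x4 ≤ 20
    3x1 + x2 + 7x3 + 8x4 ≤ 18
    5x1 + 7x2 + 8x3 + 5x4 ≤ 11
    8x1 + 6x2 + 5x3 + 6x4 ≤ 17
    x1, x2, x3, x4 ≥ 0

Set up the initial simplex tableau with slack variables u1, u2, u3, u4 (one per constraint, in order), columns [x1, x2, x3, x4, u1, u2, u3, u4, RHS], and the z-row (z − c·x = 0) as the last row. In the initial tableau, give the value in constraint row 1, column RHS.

20

The RHS of constraint 1 is b_1 = 20.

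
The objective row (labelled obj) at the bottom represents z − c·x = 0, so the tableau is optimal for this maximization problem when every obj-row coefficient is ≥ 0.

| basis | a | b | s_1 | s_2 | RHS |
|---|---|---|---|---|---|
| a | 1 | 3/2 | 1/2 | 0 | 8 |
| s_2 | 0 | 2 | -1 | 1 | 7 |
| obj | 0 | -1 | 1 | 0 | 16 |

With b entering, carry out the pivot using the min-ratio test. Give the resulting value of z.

39/2

Ratio test on column b — row 1: 8/(3/2) = 16/3; row 2: 7/2 = 7/2. Minimum is 7/2 at row 2 (s_2 leaves); pivot element 2.
Pivot on row 2; the obj-row RHS becomes 16 − (-1)·(7/2) = 39/2.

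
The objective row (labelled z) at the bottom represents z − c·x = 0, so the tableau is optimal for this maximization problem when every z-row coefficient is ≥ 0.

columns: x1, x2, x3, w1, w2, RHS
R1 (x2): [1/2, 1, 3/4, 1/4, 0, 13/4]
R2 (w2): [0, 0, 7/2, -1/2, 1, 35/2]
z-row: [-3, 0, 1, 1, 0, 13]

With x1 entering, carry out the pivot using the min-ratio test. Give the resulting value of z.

65/2

Ratio test on column x1 — row 1: (13/4)/(1/2) = 13/2; row 2: entry 0 ≤ 0. Minimum is 13/2 at row 1 (x2 leaves); pivot element 1/2.
Pivot on row 1; the z-row RHS becomes 13 − (-3)·(13/2) = 65/2.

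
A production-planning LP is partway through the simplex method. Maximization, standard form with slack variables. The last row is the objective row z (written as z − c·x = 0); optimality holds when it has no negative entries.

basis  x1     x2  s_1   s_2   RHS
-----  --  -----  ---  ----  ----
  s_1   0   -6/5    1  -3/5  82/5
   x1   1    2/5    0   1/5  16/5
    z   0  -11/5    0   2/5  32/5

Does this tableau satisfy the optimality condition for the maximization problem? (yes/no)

no

The z-row has a negative entry -11/5 in column x2, so it is not optimal.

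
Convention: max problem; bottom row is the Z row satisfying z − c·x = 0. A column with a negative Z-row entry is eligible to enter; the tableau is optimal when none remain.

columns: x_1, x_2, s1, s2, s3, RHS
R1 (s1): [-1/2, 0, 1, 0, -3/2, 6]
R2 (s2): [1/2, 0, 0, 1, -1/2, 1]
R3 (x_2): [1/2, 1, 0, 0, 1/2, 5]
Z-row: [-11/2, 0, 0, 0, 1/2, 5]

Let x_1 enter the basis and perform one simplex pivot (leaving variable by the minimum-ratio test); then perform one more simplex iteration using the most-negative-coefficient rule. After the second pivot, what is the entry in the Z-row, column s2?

6

Ratio test on column x_1 — row 1: entry -1/2 ≤ 0; row 2: 1/(1/2) = 2; row 3: 5/(1/2) = 10. Minimum is 2 at row 2 (s2 leaves); pivot element 1/2.
Divide row 2 by 1/2; eliminate column x_1 from the other rows.
Second iteration: most negative Z-row entry is -5 in column s3, so s3 enters.
Ratio test on column s3 — row 1: entry -2 ≤ 0; row 2: entry -1 ≤ 0; row 3: 4/1 = 4. Minimum is 4 at row 3 (x_2 leaves); pivot element 1.
Divide row 3 by 1; eliminate column s3 from the other rows.
After both pivots, the entry at the Z-row, column s2 is 6.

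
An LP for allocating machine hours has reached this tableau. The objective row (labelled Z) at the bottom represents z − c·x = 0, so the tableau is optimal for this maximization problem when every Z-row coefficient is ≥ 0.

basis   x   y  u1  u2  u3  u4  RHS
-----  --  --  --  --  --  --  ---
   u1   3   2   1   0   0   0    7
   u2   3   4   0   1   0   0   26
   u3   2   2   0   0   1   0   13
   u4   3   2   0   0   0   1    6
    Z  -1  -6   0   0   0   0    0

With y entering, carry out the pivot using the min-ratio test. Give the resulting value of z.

Ratio test on column y — row 1: 7/2 = 7/2; row 2: 26/4 = 13/2; row 3: 13/2 = 13/2; row 4: 6/2 = 3. Minimum is 3 at row 4 (u4 leaves); pivot element 2.
Pivot on row 4; the Z-row RHS becomes 0 − (-6)·3 = 18.

18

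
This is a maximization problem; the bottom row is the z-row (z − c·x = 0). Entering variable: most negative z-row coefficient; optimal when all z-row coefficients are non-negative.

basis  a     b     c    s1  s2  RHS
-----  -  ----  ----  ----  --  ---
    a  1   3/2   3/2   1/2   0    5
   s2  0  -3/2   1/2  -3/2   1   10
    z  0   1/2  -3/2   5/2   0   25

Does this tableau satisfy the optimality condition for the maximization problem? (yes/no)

no

The z-row has a negative entry -3/2 in column c, so it is not optimal.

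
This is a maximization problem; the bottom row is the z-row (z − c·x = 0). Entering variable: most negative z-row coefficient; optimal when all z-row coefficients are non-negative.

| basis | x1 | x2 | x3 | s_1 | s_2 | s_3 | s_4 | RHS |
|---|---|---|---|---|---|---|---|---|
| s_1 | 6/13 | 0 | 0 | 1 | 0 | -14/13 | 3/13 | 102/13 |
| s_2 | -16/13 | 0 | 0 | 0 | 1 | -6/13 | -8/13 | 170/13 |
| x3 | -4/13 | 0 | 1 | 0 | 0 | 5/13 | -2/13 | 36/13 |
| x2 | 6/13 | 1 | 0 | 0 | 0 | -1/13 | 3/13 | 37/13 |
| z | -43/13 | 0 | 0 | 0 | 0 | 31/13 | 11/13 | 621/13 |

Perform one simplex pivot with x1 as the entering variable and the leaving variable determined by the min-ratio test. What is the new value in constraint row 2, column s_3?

Ratio test on column x1 — row 1: (102/13)/(6/13) = 17; row 2: entry -16/13 ≤ 0; row 3: entry -4/13 ≤ 0; row 4: (37/13)/(6/13) = 37/6. Minimum is 37/6 at row 4 (x2 leaves); pivot element 6/13.
Divide row 4 by 6/13; eliminate column x1 from the other rows.
Row 2 update in column s_3: -6/13 − (-16/13)·(-1/6) = -2/3.

-2/3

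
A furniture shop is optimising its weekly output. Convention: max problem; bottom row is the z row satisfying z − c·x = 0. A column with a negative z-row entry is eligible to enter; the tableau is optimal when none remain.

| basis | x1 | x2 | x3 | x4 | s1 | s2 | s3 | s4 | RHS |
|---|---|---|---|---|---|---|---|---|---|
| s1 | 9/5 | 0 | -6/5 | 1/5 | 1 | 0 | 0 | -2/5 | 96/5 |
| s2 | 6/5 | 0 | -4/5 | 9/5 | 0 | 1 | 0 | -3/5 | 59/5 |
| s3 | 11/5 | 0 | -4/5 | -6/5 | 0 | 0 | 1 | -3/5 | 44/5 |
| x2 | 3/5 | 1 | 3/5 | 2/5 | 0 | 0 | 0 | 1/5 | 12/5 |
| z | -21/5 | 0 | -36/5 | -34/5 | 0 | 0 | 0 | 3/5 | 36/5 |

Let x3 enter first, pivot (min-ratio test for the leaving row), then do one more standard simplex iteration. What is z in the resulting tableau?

Ratio test on column x3 — row 1: entry -6/5 ≤ 0; row 2: entry -4/5 ≤ 0; row 3: entry -4/5 ≤ 0; row 4: (12/5)/(3/5) = 4. Minimum is 4 at row 4 (x2 leaves); pivot element 3/5.
Pivot on row 4; the z-row RHS becomes 36/5 − (-36/5)·4 = 36.
Next entering variable (most negative z-row entry -2): x4.
Ratio test on column x4 — row 1: 24/1 = 24; row 2: 15/(7/3) = 45/7; row 3: entry -2/3 ≤ 0; row 4: 4/(2/3) = 6. Minimum is 6 at row 4 (x3 leaves); pivot element 2/3.
After the second pivot the z-row RHS is 36 − (-2)·6 = 48.

48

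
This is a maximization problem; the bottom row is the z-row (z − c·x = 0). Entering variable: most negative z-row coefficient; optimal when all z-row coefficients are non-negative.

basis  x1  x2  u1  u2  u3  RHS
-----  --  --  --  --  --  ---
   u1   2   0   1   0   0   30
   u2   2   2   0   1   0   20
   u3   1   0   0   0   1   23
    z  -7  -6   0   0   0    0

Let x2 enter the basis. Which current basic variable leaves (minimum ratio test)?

Column x2 entries and ratios — u1: 0 ≤ 0, skip; u2: 20/2 = 10; u3: 0 ≤ 0, skip.
Smallest ratio is 10 in the row of u2, so u2 leaves.

u2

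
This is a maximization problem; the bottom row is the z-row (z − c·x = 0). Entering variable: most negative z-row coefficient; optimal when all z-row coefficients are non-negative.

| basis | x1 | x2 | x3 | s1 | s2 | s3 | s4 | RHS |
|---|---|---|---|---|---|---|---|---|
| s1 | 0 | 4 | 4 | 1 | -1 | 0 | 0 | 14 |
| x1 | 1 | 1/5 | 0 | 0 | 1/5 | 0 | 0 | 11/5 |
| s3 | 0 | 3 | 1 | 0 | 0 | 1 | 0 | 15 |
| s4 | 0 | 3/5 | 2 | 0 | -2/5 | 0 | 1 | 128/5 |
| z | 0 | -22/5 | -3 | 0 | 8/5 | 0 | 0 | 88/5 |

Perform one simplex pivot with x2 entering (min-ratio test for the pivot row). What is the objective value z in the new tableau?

Ratio test on column x2 — row 1: 14/4 = 7/2; row 2: (11/5)/(1/5) = 11; row 3: 15/3 = 5; row 4: (128/5)/(3/5) = 128/3. Minimum is 7/2 at row 1 (s1 leaves); pivot element 4.
Pivot on row 1; the z-row RHS becomes 88/5 − (-22/5)·(7/2) = 33.

33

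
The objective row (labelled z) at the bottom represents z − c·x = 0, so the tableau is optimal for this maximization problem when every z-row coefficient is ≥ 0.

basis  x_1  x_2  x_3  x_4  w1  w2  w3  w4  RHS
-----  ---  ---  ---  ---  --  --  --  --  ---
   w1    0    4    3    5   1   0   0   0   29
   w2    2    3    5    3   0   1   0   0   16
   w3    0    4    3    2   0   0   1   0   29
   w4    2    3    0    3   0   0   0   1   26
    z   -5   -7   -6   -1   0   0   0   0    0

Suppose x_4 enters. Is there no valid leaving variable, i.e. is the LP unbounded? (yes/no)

no

Column x_4 has positive entries in row(s) 1, 2, 3, 4, so the ratio test bounds it — not unbounded.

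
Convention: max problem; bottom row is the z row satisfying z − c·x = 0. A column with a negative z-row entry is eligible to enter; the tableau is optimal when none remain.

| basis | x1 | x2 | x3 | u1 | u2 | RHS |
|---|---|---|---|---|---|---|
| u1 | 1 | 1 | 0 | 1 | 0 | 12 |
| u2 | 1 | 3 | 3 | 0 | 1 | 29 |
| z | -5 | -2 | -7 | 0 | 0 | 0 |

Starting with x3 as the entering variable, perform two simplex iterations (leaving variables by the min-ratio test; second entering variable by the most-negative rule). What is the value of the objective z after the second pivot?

Ratio test on column x3 — row 1: entry 0 ≤ 0; row 2: 29/3 = 29/3. Minimum is 29/3 at row 2 (u2 leaves); pivot element 3.
Pivot on row 2; the z-row RHS becomes 0 − (-7)·(29/3) = 203/3.
Next entering variable (most negative z-row entry -8/3): x1.
Ratio test on column x1 — row 1: 12/1 = 12; row 2: (29/3)/(1/3) = 29. Minimum is 12 at row 1 (u1 leaves); pivot element 1.
After the second pivot the z-row RHS is 203/3 − (-8/3)·12 = 299/3.

299/3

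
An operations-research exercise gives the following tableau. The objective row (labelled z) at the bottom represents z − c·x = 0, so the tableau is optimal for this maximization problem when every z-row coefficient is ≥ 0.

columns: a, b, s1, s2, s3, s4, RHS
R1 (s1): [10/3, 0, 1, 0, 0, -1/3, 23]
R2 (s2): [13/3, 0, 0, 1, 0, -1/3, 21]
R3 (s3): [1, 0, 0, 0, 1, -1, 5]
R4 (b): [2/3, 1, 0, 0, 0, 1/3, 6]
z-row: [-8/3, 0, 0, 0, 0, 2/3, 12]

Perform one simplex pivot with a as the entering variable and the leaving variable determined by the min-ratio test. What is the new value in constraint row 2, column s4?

Ratio test on column a — row 1: 23/(10/3) = 69/10; row 2: 21/(13/3) = 63/13; row 3: 5/1 = 5; row 4: 6/(2/3) = 9. Minimum is 63/13 at row 2 (s2 leaves); pivot element 13/3.
Divide row 2 by 13/3; eliminate column a from the other rows.
In the new row 2, the s4 entry is the old entry divided by the pivot: (-1/3)/(13/3) = -1/13.

-1/13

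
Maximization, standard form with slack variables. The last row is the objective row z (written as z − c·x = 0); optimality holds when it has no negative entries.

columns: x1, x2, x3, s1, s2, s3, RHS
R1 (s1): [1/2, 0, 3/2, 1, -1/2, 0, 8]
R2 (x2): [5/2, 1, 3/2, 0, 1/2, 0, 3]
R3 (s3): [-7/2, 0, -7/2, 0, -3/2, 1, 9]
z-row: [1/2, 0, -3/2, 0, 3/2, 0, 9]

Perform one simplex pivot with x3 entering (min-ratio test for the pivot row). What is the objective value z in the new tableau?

Ratio test on column x3 — row 1: 8/(3/2) = 16/3; row 2: 3/(3/2) = 2; row 3: entry -7/2 ≤ 0. Minimum is 2 at row 2 (x2 leaves); pivot element 3/2.
Pivot on row 2; the z-row RHS becomes 9 − (-3/2)·2 = 12.

12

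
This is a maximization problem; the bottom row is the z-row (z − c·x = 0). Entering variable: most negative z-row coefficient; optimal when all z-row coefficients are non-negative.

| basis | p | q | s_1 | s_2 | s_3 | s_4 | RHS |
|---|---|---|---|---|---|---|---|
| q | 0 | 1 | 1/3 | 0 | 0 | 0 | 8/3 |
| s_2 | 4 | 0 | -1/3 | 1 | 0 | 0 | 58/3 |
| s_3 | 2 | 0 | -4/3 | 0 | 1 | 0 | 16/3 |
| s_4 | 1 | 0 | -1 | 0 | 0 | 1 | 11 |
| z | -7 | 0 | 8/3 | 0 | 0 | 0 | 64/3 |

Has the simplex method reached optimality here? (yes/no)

no

The z-row has a negative entry -7 in column p, so it is not optimal.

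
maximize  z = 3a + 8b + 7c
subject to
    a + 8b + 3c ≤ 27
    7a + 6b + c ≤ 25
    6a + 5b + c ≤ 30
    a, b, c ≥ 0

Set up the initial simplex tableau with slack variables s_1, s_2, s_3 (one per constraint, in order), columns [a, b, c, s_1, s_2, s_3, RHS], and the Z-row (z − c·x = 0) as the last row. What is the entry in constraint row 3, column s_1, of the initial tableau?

0

Slack s_1 belongs to constraint 1; its column is the unit vector e_1, so the entry in row 3 is 0.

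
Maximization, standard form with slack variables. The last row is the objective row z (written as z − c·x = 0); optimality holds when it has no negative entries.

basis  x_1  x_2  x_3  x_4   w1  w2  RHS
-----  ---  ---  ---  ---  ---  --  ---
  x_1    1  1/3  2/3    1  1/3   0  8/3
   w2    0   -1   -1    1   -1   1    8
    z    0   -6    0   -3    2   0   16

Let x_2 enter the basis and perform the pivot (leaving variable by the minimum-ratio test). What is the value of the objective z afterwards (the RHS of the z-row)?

64

Ratio test on column x_2 — row 1: (8/3)/(1/3) = 8; row 2: entry -1 ≤ 0. Minimum is 8 at row 1 (x_1 leaves); pivot element 1/3.
Pivot on row 1; the z-row RHS becomes 16 − (-6)·8 = 64.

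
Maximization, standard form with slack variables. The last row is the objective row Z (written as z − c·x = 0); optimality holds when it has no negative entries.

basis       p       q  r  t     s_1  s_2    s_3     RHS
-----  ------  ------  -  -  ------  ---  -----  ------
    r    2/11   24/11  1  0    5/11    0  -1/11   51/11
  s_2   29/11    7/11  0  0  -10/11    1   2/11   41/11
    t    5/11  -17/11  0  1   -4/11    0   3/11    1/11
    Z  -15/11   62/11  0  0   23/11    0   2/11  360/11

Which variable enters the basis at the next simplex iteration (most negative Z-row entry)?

Negative Z-row entries: p: -15/11.
The most negative is -15/11 in column p, so p enters.

p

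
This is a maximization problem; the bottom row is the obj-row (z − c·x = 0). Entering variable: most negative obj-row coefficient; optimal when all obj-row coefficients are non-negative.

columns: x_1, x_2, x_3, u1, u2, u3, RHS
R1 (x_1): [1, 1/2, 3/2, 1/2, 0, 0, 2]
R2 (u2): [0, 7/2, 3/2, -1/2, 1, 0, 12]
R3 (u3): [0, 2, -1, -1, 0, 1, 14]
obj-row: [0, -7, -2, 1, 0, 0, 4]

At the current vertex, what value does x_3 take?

x_3 is not in the basis, so in the current basic feasible solution x_3 = 0.

0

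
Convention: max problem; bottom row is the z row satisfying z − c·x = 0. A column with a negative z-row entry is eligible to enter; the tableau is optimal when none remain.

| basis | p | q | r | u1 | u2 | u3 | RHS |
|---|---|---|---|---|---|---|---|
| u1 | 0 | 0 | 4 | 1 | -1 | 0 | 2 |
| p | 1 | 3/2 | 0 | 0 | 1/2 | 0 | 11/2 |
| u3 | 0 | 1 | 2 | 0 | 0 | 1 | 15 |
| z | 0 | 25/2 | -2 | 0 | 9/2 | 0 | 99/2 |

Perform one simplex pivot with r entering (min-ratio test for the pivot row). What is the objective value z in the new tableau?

101/2

Ratio test on column r — row 1: 2/4 = 1/2; row 2: entry 0 ≤ 0; row 3: 15/2 = 15/2. Minimum is 1/2 at row 1 (u1 leaves); pivot element 4.
Pivot on row 1; the z-row RHS becomes 99/2 − (-2)·(1/2) = 101/2.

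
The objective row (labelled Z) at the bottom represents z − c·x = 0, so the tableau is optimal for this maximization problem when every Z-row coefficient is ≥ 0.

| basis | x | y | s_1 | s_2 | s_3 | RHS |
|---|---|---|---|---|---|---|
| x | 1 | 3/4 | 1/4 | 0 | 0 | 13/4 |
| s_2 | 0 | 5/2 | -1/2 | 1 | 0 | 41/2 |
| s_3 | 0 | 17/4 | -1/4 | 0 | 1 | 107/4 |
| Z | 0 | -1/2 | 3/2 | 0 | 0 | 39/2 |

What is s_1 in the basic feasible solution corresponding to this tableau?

0

s_1 is not in the basis, so in the current basic feasible solution s_1 = 0.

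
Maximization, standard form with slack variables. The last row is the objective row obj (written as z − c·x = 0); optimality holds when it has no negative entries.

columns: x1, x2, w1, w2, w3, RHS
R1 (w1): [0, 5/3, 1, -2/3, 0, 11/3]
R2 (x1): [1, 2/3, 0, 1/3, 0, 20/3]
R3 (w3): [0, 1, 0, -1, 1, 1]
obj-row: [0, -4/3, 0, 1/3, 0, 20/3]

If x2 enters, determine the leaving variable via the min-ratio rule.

Column x2 entries and ratios — w1: (11/3)/(5/3) = 11/5; x1: (20/3)/(2/3) = 10; w3: 1/1 = 1.
Smallest ratio is 1 in the row of w3, so w3 leaves.

w3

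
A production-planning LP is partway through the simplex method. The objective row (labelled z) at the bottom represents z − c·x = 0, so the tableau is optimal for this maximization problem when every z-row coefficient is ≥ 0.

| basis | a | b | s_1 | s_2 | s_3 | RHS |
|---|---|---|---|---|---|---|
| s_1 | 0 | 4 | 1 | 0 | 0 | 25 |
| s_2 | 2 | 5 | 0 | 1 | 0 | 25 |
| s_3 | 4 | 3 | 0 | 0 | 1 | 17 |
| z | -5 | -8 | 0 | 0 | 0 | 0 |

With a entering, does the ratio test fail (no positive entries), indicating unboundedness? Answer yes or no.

Column a has positive entries in row(s) 2, 3, so the ratio test bounds it — not unbounded.

no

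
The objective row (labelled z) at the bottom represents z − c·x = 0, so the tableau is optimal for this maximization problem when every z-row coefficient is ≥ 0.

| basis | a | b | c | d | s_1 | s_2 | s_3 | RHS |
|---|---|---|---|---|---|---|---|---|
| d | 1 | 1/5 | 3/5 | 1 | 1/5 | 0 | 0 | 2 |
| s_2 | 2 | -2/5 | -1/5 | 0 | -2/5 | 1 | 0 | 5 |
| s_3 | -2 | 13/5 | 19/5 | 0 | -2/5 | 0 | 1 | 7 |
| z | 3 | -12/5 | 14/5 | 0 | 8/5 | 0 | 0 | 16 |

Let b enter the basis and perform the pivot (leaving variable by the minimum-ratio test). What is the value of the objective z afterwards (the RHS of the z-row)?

292/13

Ratio test on column b — row 1: 2/(1/5) = 10; row 2: entry -2/5 ≤ 0; row 3: 7/(13/5) = 35/13. Minimum is 35/13 at row 3 (s_3 leaves); pivot element 13/5.
Pivot on row 3; the z-row RHS becomes 16 − (-12/5)·(35/13) = 292/13.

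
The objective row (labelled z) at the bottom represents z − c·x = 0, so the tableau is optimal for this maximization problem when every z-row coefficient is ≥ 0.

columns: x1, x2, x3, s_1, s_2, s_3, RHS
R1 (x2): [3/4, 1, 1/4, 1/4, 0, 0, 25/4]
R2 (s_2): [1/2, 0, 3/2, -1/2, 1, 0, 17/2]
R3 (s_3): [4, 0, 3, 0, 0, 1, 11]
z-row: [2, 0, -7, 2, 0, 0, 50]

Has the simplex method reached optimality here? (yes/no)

The z-row has a negative entry -7 in column x3, so it is not optimal.

no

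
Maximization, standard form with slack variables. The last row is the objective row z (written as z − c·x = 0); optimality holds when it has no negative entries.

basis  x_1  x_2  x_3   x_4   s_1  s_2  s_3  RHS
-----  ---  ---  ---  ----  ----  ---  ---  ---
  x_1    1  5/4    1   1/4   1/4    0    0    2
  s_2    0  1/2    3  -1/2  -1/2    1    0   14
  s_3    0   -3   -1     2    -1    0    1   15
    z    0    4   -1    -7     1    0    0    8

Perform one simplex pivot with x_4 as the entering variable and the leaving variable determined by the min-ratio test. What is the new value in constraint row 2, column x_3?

11/4

Ratio test on column x_4 — row 1: 2/(1/4) = 8; row 2: entry -1/2 ≤ 0; row 3: 15/2 = 15/2. Minimum is 15/2 at row 3 (s_3 leaves); pivot element 2.
Divide row 3 by 2; eliminate column x_4 from the other rows.
Row 2 update in column x_3: 3 − (-1/2)·(-1/2) = 11/4.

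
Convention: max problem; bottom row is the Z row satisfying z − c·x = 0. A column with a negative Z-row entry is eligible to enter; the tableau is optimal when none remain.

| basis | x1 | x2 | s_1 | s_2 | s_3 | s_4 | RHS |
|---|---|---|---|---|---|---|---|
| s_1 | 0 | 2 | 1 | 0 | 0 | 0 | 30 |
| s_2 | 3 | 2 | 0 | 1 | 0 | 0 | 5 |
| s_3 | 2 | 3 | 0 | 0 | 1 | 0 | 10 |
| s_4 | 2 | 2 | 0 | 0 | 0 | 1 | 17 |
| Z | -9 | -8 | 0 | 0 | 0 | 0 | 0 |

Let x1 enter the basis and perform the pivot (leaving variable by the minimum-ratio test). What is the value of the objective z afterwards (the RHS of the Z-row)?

Ratio test on column x1 — row 1: entry 0 ≤ 0; row 2: 5/3 = 5/3; row 3: 10/2 = 5; row 4: 17/2 = 17/2. Minimum is 5/3 at row 2 (s_2 leaves); pivot element 3.
Pivot on row 2; the Z-row RHS becomes 0 − (-9)·(5/3) = 15.

15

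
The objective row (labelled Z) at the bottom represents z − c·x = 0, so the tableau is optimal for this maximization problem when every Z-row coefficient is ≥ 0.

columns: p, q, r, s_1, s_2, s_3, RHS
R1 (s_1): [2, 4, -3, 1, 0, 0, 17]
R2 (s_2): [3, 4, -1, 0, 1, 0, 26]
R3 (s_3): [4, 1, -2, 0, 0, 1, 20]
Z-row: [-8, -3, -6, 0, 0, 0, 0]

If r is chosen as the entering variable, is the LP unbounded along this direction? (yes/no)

yes

Every constraint-row entry in column r is ≤ 0, so increasing r is unbounded.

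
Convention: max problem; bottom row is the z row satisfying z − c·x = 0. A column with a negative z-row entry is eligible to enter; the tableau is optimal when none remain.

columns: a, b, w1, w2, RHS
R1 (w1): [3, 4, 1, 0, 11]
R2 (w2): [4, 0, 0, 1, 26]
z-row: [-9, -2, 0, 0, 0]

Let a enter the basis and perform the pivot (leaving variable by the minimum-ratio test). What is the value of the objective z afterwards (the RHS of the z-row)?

33

Ratio test on column a — row 1: 11/3 = 11/3; row 2: 26/4 = 13/2. Minimum is 11/3 at row 1 (w1 leaves); pivot element 3.
Pivot on row 1; the z-row RHS becomes 0 − (-9)·(11/3) = 33.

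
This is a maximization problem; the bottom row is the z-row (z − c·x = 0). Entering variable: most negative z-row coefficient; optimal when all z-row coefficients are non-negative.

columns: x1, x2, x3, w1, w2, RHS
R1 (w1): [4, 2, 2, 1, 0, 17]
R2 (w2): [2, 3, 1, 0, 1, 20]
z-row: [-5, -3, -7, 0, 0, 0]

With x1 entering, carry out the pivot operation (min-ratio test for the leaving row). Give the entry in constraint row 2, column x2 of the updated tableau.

Ratio test on column x1 — row 1: 17/4 = 17/4; row 2: 20/2 = 10. Minimum is 17/4 at row 1 (w1 leaves); pivot element 4.
Divide row 1 by 4; eliminate column x1 from the other rows.
Row 2 update in column x2: 3 − 2·(1/2) = 2.

2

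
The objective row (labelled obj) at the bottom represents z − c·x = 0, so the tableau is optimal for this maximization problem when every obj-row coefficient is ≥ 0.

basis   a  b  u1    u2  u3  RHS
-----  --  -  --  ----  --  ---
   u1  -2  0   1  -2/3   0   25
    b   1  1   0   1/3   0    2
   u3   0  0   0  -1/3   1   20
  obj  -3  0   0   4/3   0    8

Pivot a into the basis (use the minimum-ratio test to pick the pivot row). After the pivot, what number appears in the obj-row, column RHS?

14

Ratio test on column a — row 1: entry -2 ≤ 0; row 2: 2/1 = 2; row 3: entry 0 ≤ 0. Minimum is 2 at row 2 (b leaves); pivot element 1.
Divide row 2 by 1; eliminate column a from the other rows.
obj-row update in column RHS: 8 − (-3)·2 = 14.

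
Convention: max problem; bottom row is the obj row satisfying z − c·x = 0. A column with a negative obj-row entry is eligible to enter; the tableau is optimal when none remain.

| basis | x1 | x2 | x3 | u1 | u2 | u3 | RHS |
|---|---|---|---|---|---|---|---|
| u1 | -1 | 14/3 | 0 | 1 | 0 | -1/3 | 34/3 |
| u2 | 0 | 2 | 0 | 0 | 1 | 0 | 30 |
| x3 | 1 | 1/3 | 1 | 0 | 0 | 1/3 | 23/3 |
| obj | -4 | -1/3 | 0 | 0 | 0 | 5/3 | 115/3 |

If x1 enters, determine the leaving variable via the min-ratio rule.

x3

Column x1 entries and ratios — u1: -1 ≤ 0, skip; u2: 0 ≤ 0, skip; x3: (23/3)/1 = 23/3.
Smallest ratio is 23/3 in the row of x3, so x3 leaves.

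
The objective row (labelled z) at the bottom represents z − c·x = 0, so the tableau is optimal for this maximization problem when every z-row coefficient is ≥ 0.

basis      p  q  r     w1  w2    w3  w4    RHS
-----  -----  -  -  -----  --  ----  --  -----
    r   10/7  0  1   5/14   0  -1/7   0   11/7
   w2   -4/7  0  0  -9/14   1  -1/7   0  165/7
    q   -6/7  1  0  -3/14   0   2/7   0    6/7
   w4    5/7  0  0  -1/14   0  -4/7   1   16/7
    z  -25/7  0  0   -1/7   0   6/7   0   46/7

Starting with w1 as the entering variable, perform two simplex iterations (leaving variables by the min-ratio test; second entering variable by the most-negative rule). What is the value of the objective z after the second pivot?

21/2

Ratio test on column w1 — row 1: (11/7)/(5/14) = 22/5; row 2: entry -9/14 ≤ 0; row 3: entry -3/14 ≤ 0; row 4: entry -1/14 ≤ 0. Minimum is 22/5 at row 1 (r leaves); pivot element 5/14.
Pivot on row 1; the z-row RHS becomes 46/7 − (-1/7)·(22/5) = 36/5.
Next entering variable (most negative z-row entry -3): p.
Ratio test on column p — row 1: (22/5)/4 = 11/10; row 2: (132/5)/2 = 66/5; row 3: entry 0 ≤ 0; row 4: (13/5)/1 = 13/5. Minimum is 11/10 at row 1 (w1 leaves); pivot element 4.
After the second pivot the z-row RHS is 36/5 − (-3)·(11/10) = 21/2.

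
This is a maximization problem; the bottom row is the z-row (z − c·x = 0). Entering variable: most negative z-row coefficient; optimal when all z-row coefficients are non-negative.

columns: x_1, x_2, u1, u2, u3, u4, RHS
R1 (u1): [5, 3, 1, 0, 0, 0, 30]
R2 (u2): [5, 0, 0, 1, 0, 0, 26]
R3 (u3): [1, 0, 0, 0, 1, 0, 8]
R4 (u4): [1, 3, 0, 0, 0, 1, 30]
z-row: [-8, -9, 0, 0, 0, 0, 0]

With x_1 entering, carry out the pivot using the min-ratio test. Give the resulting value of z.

208/5

Ratio test on column x_1 — row 1: 30/5 = 6; row 2: 26/5 = 26/5; row 3: 8/1 = 8; row 4: 30/1 = 30. Minimum is 26/5 at row 2 (u2 leaves); pivot element 5.
Pivot on row 2; the z-row RHS becomes 0 − (-8)·(26/5) = 208/5.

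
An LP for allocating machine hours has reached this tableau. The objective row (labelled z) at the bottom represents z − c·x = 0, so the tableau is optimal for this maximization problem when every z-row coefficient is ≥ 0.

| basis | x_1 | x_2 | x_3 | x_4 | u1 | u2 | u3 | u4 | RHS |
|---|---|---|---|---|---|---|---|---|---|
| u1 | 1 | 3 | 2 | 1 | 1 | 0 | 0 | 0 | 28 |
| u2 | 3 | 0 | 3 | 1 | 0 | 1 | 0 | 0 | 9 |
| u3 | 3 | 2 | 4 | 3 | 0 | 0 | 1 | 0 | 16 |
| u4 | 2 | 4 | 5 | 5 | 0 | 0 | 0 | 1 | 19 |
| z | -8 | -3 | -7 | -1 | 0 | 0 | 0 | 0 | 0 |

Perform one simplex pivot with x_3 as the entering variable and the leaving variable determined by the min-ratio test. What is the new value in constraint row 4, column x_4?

Ratio test on column x_3 — row 1: 28/2 = 14; row 2: 9/3 = 3; row 3: 16/4 = 4; row 4: 19/5 = 19/5. Minimum is 3 at row 2 (u2 leaves); pivot element 3.
Divide row 2 by 3; eliminate column x_3 from the other rows.
Row 4 update in column x_4: 5 − 5·(1/3) = 10/3.

10/3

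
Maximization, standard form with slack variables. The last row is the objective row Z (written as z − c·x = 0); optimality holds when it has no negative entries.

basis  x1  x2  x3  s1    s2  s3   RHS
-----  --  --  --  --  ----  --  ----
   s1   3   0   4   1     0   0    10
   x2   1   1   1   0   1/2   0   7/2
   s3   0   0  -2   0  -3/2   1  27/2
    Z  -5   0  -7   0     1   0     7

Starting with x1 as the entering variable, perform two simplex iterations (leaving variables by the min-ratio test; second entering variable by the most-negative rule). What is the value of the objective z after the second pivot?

49/2

Ratio test on column x1 — row 1: 10/3 = 10/3; row 2: (7/2)/1 = 7/2; row 3: entry 0 ≤ 0. Minimum is 10/3 at row 1 (s1 leaves); pivot element 3.
Pivot on row 1; the Z-row RHS becomes 7 − (-5)·(10/3) = 71/3.
Next entering variable (most negative Z-row entry -1/3): x3.
Ratio test on column x3 — row 1: (10/3)/(4/3) = 5/2; row 2: entry -1/3 ≤ 0; row 3: entry -2 ≤ 0. Minimum is 5/2 at row 1 (x1 leaves); pivot element 4/3.
After the second pivot the Z-row RHS is 71/3 − (-1/3)·(5/2) = 49/2.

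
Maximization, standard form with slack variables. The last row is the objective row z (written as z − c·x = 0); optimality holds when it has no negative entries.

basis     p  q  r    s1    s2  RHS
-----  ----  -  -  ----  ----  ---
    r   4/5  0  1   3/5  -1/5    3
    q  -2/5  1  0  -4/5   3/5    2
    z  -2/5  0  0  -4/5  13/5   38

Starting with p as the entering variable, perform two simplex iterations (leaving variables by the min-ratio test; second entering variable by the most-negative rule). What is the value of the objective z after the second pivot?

Ratio test on column p — row 1: 3/(4/5) = 15/4; row 2: entry -2/5 ≤ 0. Minimum is 15/4 at row 1 (r leaves); pivot element 4/5.
Pivot on row 1; the z-row RHS becomes 38 − (-2/5)·(15/4) = 79/2.
Next entering variable (most negative z-row entry -1/2): s1.
Ratio test on column s1 — row 1: (15/4)/(3/4) = 5; row 2: entry -1/2 ≤ 0. Minimum is 5 at row 1 (p leaves); pivot element 3/4.
After the second pivot the z-row RHS is 79/2 − (-1/2)·5 = 42.

42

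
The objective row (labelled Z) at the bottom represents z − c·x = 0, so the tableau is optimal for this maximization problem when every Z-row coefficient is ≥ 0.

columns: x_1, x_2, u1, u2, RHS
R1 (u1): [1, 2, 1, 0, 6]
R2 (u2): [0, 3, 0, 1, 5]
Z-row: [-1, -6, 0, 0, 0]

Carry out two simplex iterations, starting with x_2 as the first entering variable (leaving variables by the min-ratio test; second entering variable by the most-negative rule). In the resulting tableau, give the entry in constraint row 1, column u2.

-2/3

Ratio test on column x_2 — row 1: 6/2 = 3; row 2: 5/3 = 5/3. Minimum is 5/3 at row 2 (u2 leaves); pivot element 3.
Divide row 2 by 3; eliminate column x_2 from the other rows.
Second iteration: most negative Z-row entry is -1 in column x_1, so x_1 enters.
Ratio test on column x_1 — row 1: (8/3)/1 = 8/3; row 2: entry 0 ≤ 0. Minimum is 8/3 at row 1 (u1 leaves); pivot element 1.
Divide row 1 by 1; eliminate column x_1 from the other rows.
After both pivots, the entry at constraint row 1, column u2 is -2/3.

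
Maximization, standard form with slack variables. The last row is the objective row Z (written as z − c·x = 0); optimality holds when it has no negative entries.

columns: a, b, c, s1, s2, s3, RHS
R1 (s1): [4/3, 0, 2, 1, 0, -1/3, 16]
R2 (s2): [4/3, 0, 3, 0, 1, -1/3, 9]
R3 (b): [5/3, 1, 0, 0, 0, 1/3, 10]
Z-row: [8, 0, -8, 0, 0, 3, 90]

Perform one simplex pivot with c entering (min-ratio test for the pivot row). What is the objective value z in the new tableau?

Ratio test on column c — row 1: 16/2 = 8; row 2: 9/3 = 3; row 3: entry 0 ≤ 0. Minimum is 3 at row 2 (s2 leaves); pivot element 3.
Pivot on row 2; the Z-row RHS becomes 90 − (-8)·3 = 114.

114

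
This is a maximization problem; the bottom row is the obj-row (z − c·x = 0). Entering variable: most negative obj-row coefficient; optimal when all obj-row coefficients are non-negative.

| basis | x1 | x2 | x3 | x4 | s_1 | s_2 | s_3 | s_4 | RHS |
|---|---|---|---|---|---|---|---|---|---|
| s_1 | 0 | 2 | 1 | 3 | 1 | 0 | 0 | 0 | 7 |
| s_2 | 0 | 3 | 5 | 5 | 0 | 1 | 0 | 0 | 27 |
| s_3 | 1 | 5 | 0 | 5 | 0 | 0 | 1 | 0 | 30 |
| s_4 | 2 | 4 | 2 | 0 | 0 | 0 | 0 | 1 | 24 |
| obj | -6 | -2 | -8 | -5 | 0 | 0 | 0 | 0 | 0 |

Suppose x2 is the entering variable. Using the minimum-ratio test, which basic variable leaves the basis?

s_1

Column x2 entries and ratios — s_1: 7/2 = 7/2; s_2: 27/3 = 9; s_3: 30/5 = 6; s_4: 24/4 = 6.
Smallest ratio is 7/2 in the row of s_1, so s_1 leaves.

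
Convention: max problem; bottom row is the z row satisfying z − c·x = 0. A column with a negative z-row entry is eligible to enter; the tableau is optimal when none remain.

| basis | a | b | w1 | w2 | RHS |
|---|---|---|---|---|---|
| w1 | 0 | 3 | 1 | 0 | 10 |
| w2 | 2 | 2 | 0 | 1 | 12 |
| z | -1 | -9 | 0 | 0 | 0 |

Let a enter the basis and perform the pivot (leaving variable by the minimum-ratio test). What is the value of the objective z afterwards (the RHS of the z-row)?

Ratio test on column a — row 1: entry 0 ≤ 0; row 2: 12/2 = 6. Minimum is 6 at row 2 (w2 leaves); pivot element 2.
Pivot on row 2; the z-row RHS becomes 0 − (-1)·6 = 6.

6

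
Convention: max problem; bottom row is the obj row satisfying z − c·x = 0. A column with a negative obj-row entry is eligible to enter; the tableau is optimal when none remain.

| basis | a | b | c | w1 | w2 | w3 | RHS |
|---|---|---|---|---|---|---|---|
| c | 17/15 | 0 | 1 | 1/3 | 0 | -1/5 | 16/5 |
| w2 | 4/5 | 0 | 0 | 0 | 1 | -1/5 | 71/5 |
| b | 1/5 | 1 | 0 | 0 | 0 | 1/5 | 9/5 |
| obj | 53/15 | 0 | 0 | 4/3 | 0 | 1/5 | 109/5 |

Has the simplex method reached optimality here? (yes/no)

Every obj-row coefficient is ≥ 0, so the tableau is optimal.

yes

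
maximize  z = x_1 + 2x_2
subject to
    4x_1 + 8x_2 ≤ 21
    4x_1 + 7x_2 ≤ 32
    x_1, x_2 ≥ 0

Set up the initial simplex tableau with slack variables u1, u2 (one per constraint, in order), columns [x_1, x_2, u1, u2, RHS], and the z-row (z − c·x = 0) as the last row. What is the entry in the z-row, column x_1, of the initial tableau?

-1

The z-row carries the negated objective coefficients: the x_1 entry is -1.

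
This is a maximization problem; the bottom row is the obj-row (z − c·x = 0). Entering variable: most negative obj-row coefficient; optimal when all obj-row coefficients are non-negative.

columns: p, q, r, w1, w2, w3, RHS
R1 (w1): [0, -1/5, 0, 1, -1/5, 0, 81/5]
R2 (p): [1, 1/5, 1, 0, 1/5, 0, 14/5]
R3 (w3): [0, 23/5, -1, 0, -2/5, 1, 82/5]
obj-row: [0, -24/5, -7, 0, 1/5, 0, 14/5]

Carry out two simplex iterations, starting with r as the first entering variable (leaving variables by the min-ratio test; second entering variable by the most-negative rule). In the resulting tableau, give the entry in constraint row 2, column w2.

Ratio test on column r — row 1: entry 0 ≤ 0; row 2: (14/5)/1 = 14/5; row 3: entry -1 ≤ 0. Minimum is 14/5 at row 2 (p leaves); pivot element 1.
Divide row 2 by 1; eliminate column r from the other rows.
Second iteration: most negative obj-row entry is -17/5 in column q, so q enters.
Ratio test on column q — row 1: entry -1/5 ≤ 0; row 2: (14/5)/(1/5) = 14; row 3: (96/5)/(24/5) = 4. Minimum is 4 at row 3 (w3 leaves); pivot element 24/5.
Divide row 3 by 24/5; eliminate column q from the other rows.
After both pivots, the entry at constraint row 2, column w2 is 5/24.

5/24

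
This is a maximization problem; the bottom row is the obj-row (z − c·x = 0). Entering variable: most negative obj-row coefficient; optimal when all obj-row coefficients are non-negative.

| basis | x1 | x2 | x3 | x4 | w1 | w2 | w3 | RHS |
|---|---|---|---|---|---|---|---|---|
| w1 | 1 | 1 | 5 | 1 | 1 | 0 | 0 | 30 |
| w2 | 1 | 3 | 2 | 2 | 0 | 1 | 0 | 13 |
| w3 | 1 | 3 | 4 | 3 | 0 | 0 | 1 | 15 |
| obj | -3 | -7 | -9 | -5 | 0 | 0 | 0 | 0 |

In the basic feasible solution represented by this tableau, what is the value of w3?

w3 is basic (row 3); its value is the RHS of that row, 15.

15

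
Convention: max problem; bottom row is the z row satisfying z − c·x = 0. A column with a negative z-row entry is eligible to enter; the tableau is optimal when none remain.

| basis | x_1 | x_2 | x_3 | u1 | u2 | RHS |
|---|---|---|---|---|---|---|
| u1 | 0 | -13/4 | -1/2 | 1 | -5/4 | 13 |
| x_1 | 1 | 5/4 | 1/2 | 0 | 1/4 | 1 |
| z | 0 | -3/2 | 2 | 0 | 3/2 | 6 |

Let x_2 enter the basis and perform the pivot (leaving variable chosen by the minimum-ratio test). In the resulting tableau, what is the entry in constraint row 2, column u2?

1/5

Ratio test on column x_2 — row 1: entry -13/4 ≤ 0; row 2: 1/(5/4) = 4/5. Minimum is 4/5 at row 2 (x_1 leaves); pivot element 5/4.
Divide row 2 by 5/4; eliminate column x_2 from the other rows.
In the new row 2, the u2 entry is the old entry divided by the pivot: (1/4)/(5/4) = 1/5.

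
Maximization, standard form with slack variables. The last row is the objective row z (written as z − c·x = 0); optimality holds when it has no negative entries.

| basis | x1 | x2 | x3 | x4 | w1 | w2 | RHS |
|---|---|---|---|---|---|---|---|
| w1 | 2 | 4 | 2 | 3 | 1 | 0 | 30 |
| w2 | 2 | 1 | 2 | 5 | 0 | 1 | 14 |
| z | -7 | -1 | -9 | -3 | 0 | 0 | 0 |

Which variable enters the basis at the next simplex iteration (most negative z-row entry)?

Negative z-row entries: x1: -7, x2: -1, x3: -9, x4: -3.
The most negative is -9 in column x3, so x3 enters.

x3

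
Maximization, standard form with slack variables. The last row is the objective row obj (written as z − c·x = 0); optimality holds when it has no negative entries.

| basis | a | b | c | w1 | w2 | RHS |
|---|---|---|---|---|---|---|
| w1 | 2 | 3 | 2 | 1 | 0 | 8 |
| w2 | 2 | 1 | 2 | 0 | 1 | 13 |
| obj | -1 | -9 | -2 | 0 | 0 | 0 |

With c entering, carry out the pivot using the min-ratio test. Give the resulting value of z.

8

Ratio test on column c — row 1: 8/2 = 4; row 2: 13/2 = 13/2. Minimum is 4 at row 1 (w1 leaves); pivot element 2.
Pivot on row 1; the obj-row RHS becomes 0 − (-2)·4 = 8.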